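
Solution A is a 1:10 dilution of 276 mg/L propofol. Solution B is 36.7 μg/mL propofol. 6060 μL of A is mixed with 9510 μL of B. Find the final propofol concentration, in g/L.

C_A = 276 mg/L / 10 = 27.6 mg/L.
C_B = 36.7 μg/mL = 36.7 mg/L.
C_mix = (C_A·V_A + C_B·V_B)/(V_A + V_B) = (27.6×6060 + 36.7×9510) / 15570 = 33.2 mg/L = 0.0332 g/L.

0.0332 g/L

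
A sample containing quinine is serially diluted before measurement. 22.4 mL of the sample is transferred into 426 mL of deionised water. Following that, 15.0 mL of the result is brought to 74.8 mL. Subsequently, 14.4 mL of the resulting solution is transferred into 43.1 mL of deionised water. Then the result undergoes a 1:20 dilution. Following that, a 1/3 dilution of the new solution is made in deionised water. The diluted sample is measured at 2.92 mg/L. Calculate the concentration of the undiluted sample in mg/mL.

69.8 mg/mL

Overall dilution factor = 20.02 × 4.987 × 3.993 × 20 × 3 = 2.39 × 10⁴.
Original = 2.92 mg/L × 2.39 × 10⁴ = 6.98 × 10⁴ mg/L = 69.8 mg/mL.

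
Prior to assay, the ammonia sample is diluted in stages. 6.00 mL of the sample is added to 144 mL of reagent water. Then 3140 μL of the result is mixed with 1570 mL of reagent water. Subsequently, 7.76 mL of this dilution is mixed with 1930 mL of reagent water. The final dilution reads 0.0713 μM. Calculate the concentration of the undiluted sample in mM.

223 mM

Overall dilution factor = 25 × 501 × 249.7 = 3.13 × 10⁶.
Original = 0.0713 μM × 3.13 × 10⁶ = 2.23 × 10⁵ μM = 223 mM.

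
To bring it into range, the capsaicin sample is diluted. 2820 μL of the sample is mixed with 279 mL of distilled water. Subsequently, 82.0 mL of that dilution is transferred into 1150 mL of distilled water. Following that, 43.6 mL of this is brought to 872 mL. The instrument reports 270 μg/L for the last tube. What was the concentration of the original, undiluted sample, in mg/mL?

Overall dilution factor = 99.94 × 15.02 × 20 = 3.00 × 10⁴.
Original = 270 μg/L × 3.00 × 10⁴ = 8.11 × 10⁶ μg/L = 8.11 mg/mL.

8.11 mg/mL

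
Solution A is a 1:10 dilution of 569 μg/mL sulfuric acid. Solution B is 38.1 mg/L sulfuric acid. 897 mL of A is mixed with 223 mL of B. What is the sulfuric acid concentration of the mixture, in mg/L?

53.2 mg/L

C_A = 569 μg/mL / 10 = 56.9 μg/mL.
C_B = 38.1 mg/L = 38.1 μg/mL.
C_mix = (C_A·V_A + C_B·V_B)/(V_A + V_B) = (56.9×897 + 38.1×223) / 1120 = 53.2 μg/mL = 53.2 mg/L.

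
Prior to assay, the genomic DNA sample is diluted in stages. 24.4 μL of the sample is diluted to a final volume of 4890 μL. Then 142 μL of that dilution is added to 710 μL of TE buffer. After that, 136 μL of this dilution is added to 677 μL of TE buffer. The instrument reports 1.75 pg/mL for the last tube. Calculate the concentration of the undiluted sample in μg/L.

12.6 μg/L

Overall dilution factor = 200.4 × 6 × 5.978 = 7188.
Original = 1.75 pg/mL × 7188 = 1.26 × 10⁴ pg/mL = 12.6 μg/L.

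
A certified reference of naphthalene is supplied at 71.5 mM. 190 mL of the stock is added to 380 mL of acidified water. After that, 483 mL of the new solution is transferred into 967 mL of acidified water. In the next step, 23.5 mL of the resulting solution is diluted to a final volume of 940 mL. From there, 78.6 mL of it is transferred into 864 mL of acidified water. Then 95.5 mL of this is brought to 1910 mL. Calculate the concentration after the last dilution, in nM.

828 nM

Overall dilution factor = 3 × 3.002 × 40 × 11.99 × 20 = 8.64 × 10⁴.
71.5 mM / 8.64 × 10⁴ = 8.28 × 10⁻⁴ mM = 828 nM.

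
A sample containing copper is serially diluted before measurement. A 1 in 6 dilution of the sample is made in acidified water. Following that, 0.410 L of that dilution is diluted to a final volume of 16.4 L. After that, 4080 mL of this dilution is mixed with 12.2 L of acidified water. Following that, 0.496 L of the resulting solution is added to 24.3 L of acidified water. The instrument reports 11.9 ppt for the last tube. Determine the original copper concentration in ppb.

Overall dilution factor = 6 × 40 × 3.990 × 49.99 = 4.79 × 10⁴.
Original = 11.9 ppt × 4.79 × 10⁴ = 5.70 × 10⁵ ppt = 570 ppb.

570 ppb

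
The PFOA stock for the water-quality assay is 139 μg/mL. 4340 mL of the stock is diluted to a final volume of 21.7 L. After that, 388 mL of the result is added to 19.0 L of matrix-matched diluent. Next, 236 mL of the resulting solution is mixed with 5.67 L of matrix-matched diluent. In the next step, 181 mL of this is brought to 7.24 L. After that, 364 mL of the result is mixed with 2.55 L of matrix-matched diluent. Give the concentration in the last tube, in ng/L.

69.4 ng/L

Overall dilution factor = 5 × 49.97 × 25.03 × 40 × 8.005 = 2.00 × 10⁶.
139 μg/mL / 2.00 × 10⁶ = 6.94 × 10⁻⁵ μg/mL = 69.4 ng/L.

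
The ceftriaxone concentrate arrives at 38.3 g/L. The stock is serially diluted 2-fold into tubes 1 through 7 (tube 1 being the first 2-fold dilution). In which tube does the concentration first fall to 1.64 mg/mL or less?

Tube n has concentration 38.3 g/L / 2ⁿ.
Need 2ⁿ ≥ 38.3 g/L / 1.64 mg/mL = 23.4, so n ≥ 4.55.
First such tube: n = 5.

tube 5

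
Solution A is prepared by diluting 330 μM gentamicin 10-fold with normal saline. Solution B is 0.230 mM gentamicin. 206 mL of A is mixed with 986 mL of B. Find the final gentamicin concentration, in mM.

C_A = 330 μM / 10 = 33.0 μM.
C_B = 0.230 mM = 230 μM.
C_mix = (C_A·V_A + C_B·V_B)/(V_A + V_B) = (33.0×206 + 230×986) / 1192 = 196 μM = 0.196 mM.

0.196 mM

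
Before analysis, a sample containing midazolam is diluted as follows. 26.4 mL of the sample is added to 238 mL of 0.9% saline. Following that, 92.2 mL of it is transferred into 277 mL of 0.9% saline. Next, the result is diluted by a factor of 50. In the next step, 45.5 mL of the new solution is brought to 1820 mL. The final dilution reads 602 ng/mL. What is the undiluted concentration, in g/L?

Overall dilution factor = 10.02 × 4.004 × 50 × 40 = 8.02 × 10⁴.
Original = 602 ng/mL × 8.02 × 10⁴ = 4.83 × 10⁷ ng/mL = 48.3 g/L.

48.3 g/L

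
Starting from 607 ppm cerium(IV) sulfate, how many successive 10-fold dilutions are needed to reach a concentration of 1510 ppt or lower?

Need 10ⁿ ≥ 4.02 × 10⁵, so n ≥ log(4.02 × 10⁵)/log(10) = 5.60.
Minimum whole steps: n = 6.

6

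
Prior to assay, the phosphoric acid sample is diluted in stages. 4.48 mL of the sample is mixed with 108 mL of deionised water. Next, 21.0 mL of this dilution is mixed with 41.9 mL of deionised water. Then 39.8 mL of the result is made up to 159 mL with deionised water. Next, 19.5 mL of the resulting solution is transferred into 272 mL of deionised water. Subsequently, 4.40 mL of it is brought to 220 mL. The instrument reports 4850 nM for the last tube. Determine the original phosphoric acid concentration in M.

1.09 M

Overall dilution factor = 25.11 × 2.995 × 3.995 × 14.95 × 50 = 2.25 × 10⁵.
Original = 4850 nM × 2.25 × 10⁵ = 1.09 × 10⁹ nM = 1.09 M.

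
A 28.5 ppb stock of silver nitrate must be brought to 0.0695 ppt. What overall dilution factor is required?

Factor = C₀/C_target = 28.5 ppb / 0.0695 ppt = 4.10 × 10⁵.

4.10 × 10⁵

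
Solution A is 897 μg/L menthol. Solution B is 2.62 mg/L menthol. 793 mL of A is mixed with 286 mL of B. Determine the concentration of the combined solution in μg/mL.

1.35 μg/mL

C_B = 2.62 mg/L = 2620 μg/L.
C_mix = (C_A·V_A + C_B·V_B)/(V_A + V_B) = (897×793 + 2620×286) / 1079 = 1354 μg/L = 1.35 μg/mL.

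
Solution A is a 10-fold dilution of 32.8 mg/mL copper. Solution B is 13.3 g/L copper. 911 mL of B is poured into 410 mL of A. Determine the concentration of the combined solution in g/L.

10.2 g/L

C_A = 32.8 mg/mL / 10 = 3.28 mg/mL.
C_B = 13.3 g/L = 13.3 mg/mL.
C_mix = (C_A·V_A + C_B·V_B)/(V_A + V_B) = (3.28×410 + 13.3×911) / 1321 = 10.2 mg/mL = 10.2 g/L.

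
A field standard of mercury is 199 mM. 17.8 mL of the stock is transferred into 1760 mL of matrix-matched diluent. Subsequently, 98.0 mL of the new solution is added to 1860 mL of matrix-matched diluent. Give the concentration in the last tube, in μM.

99.7 μM

Overall dilution factor = 99.88 × 19.98 = 1995.
199 mM / 1995 = 0.0997 mM = 99.7 μM.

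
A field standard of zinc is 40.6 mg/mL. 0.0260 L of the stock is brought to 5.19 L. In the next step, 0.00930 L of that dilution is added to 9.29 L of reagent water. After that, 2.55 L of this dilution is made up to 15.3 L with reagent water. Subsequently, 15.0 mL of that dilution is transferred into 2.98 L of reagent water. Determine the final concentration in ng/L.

170 ng/L

Overall dilution factor = 199.6 × 999.9 × 6 × 199.7 = 2.39 × 10⁸.
40.6 mg/mL / 2.39 × 10⁸ = 1.70 × 10⁻⁷ mg/mL = 170 ng/L.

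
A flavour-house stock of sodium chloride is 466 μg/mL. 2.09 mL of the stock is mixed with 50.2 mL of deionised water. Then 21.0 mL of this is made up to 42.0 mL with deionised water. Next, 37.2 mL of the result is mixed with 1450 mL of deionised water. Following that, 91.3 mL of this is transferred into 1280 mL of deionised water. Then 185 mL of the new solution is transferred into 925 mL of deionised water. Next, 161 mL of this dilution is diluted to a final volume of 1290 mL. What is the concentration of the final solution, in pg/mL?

Overall dilution factor = 25.02 × 2 × 39.98 × 15.02 × 6 × 8.012 = 1.44 × 10⁶.
466 μg/mL / 1.44 × 10⁶ = 3.23 × 10⁻⁴ μg/mL = 323 pg/mL.

323 pg/mL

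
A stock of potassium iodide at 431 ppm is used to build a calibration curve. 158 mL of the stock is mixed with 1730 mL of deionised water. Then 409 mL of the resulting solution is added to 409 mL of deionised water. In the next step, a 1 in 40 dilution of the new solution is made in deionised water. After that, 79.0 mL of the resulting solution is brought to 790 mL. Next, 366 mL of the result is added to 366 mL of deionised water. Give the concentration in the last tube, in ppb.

Overall dilution factor = 11.95 × 2 × 40 × 10 × 2 = 1.91 × 10⁴.
431 ppm / 1.91 × 10⁴ = 0.0225 ppm = 22.5 ppb.

22.5 ppb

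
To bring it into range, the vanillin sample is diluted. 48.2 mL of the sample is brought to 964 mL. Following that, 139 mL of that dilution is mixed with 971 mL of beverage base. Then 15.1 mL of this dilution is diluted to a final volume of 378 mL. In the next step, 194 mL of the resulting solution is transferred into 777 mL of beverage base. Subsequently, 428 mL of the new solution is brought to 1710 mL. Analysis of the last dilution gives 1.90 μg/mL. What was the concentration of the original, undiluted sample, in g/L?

Overall dilution factor = 20 × 7.986 × 25.03 × 5.005 × 3.995 = 8.00 × 10⁴.
Original = 1.90 μg/mL × 8.00 × 10⁴ = 1.52 × 10⁵ μg/mL = 152 g/L.

152 g/L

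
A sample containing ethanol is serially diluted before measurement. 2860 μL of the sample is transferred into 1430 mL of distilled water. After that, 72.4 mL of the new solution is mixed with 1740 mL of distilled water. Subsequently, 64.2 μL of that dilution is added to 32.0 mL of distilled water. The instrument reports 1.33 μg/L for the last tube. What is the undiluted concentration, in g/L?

8.33 g/L

Overall dilution factor = 501 × 25.03 × 499.4 = 6.26 × 10⁶.
Original = 1.33 μg/L × 6.26 × 10⁶ = 8.33 × 10⁶ μg/L = 8.33 g/L.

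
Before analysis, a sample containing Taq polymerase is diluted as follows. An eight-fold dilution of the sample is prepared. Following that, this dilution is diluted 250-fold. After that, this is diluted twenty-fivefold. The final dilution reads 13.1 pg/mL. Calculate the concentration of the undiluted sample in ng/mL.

Overall dilution factor = 8 × 250 × 25 = 5.00 × 10⁴.
Original = 13.1 pg/mL × 5.00 × 10⁴ = 6.55 × 10⁵ pg/mL = 655 ng/mL.

655 ng/mL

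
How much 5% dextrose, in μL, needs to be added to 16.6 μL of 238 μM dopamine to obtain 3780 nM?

3780 nM = 3.78 μM.
V₂ = C₁V₁/C₂ = 238 × 16.6 / 3.78 = 1045 μL.
Diluent to add = V₂ − V₁ = 1045 − 16.6 = 1030 μL.

1030 μL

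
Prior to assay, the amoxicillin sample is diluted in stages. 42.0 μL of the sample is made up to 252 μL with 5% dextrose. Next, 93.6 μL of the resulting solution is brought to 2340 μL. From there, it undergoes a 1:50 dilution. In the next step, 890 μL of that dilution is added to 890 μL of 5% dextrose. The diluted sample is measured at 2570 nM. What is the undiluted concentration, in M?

Overall dilution factor = 6 × 25 × 50 × 2 = 1.50 × 10⁴.
Original = 2570 nM × 1.50 × 10⁴ = 3.85 × 10⁷ nM = 0.0386 M.

0.0386 M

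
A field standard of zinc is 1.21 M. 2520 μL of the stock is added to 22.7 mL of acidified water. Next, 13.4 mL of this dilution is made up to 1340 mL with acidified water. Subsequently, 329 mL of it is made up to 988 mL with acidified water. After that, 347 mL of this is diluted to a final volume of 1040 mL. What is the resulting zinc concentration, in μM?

Overall dilution factor = 10.01 × 100 × 3.003 × 2.997 = 9008.
1.21 M / 9008 = 1.34 × 10⁻⁴ M = 134 μM.

134 μM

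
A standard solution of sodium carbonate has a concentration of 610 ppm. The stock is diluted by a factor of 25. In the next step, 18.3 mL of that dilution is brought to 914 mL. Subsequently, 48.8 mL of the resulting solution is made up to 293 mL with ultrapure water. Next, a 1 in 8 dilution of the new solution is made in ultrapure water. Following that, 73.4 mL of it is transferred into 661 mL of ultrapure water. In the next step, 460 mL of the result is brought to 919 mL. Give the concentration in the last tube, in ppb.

0.509 ppb

Overall dilution factor = 25 × 49.95 × 6.004 × 8 × 10.01 × 1.998 = 1.20 × 10⁶.
610 ppm / 1.20 × 10⁶ = 5.09 × 10⁻⁴ ppm = 0.509 ppb.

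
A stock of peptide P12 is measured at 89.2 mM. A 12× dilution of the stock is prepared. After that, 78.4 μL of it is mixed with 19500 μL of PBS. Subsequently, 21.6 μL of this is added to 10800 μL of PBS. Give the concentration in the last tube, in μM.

0.0594 μM

Overall dilution factor = 12 × 249.7 × 501 = 1.50 × 10⁶.
89.2 mM / 1.50 × 10⁶ = 5.94 × 10⁻⁵ mM = 0.0594 μM.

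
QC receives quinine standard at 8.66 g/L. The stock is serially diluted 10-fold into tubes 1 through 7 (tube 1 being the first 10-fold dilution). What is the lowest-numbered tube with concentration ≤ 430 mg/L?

Tube n has concentration 8.66 g/L / 10ⁿ.
Need 10ⁿ ≥ 8.66 g/L / 430 mg/L = 20.1, so n ≥ 1.30.
First such tube: n = 2.

tube 2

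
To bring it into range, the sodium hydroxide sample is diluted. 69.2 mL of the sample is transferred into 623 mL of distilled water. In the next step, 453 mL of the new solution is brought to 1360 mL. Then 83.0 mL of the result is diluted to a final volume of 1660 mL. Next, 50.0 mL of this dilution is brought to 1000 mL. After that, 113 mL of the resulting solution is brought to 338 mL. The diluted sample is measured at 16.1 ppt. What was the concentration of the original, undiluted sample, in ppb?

Overall dilution factor = 10.00 × 3.002 × 20 × 20 × 2.991 = 3.59 × 10⁴.
Original = 16.1 ppt × 3.59 × 10⁴ = 5.78 × 10⁵ ppt = 578 ppb.

578 ppb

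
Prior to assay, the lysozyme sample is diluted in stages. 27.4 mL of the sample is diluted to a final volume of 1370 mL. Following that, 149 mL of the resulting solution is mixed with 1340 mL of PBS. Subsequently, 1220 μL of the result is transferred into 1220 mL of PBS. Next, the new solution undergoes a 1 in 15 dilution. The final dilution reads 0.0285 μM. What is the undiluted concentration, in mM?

Overall dilution factor = 50 × 9.993 × 1001 × 15 = 7.50 × 10⁶.
Original = 0.0285 μM × 7.50 × 10⁶ = 2.14 × 10⁵ μM = 214 mM.

214 mM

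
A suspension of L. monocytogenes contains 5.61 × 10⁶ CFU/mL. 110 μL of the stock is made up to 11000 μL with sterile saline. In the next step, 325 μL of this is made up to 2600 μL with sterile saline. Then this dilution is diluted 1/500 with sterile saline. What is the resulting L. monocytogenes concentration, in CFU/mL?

14.0 CFU/mL

Overall dilution factor = 100 × 8 × 500 = 4.00 × 10⁵.
5.61 × 10⁶ CFU/mL / 4.00 × 10⁵ = 14.0 CFU/mL.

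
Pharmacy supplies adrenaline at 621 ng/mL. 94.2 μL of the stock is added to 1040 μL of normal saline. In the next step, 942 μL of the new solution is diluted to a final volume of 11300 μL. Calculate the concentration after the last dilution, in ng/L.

4300 ng/L

Overall dilution factor = 12.04 × 12.00 = 144.
621 ng/mL / 144 = 4.30 ng/mL = 4300 ng/L.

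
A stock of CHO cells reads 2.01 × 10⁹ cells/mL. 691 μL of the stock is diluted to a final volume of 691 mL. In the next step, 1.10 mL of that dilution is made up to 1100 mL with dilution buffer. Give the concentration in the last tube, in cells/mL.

Overall dilution factor = 1000 × 1000 = 1.00 × 10⁶.
2.01 × 10⁹ cells/mL / 1.00 × 10⁶ = 2010 cells/mL.

2010 cells/mL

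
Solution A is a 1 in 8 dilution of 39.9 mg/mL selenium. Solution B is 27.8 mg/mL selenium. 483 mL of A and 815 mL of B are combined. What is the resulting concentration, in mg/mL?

C_A = 39.9 mg/mL / 8 = 4.99 mg/mL.
C_mix = (C_A·V_A + C_B·V_B)/(V_A + V_B) = (4.99×483 + 27.8×815) / 1298 = 19.3 mg/mL.

19.3 mg/mL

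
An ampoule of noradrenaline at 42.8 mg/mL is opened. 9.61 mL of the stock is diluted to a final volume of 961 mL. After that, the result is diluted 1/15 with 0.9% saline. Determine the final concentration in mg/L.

28.5 mg/L

Overall dilution factor = 100 × 15 = 1500.
42.8 mg/mL / 1500 = 0.0285 mg/mL = 28.5 mg/L.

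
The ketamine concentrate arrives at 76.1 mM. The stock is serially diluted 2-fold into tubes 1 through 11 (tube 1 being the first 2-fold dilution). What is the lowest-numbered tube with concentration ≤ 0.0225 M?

tube 2

Tube n has concentration 76.1 mM / 2ⁿ.
Need 2ⁿ ≥ 76.1 mM / 0.0225 M = 3.38, so n ≥ 1.76.
First such tube: n = 2.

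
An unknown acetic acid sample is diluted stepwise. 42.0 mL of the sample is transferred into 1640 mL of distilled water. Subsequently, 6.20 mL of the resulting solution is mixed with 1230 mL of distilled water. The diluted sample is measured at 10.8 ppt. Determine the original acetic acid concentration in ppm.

Overall dilution factor = 40.05 × 199.4 = 7985.
Original = 10.8 ppt × 7985 = 8.62 × 10⁴ ppt = 0.0862 ppm.

0.0862 ppm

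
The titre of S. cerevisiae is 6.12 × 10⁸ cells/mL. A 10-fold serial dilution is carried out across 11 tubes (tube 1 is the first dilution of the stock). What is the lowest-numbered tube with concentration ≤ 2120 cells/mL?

tube 6

Tube n has concentration 6.12 × 10⁸ cells/mL / 10ⁿ.
Need 10ⁿ ≥ 6.12 × 10⁸ cells/mL / 2120 cells/mL = 2.89 × 10⁵, so n ≥ 5.46.
First such tube: n = 6.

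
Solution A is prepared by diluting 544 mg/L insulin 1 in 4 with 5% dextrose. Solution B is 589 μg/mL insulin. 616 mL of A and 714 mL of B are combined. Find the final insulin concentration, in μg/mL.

C_A = 544 mg/L / 4 = 136 mg/L.
C_B = 589 μg/mL = 589 mg/L.
C_mix = (C_A·V_A + C_B·V_B)/(V_A + V_B) = (136×616 + 589×714) / 1330 = 379 mg/L = 379 μg/mL.

379 μg/mL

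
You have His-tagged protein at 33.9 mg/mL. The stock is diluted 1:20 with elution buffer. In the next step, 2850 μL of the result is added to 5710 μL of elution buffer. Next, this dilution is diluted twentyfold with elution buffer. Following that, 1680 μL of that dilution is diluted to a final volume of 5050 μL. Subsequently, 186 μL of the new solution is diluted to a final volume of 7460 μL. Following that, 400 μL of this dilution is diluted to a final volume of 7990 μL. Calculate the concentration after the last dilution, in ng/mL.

Overall dilution factor = 20 × 3.004 × 20 × 3.006 × 40.11 × 19.98 = 2.89 × 10⁶.
33.9 mg/mL / 2.89 × 10⁶ = 1.17 × 10⁻⁵ mg/mL = 11.7 ng/mL.

11.7 ng/mL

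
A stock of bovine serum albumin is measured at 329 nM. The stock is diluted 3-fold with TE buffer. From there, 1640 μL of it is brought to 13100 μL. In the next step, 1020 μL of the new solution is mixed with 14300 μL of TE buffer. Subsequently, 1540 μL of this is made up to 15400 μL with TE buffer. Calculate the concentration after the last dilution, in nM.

Overall dilution factor = 3 × 7.988 × 15.02 × 10 = 3599.
329 nM / 3599 = 0.0914 nM.

0.0914 nM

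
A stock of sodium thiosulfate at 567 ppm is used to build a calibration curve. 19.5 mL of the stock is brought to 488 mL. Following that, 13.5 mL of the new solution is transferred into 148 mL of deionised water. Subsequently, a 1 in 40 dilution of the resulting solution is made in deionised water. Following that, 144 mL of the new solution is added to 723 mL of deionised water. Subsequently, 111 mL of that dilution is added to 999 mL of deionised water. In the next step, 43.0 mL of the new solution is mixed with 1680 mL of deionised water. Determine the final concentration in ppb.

0.0196 ppb

Overall dilution factor = 25.03 × 11.96 × 40 × 6.021 × 10 × 40.07 = 2.89 × 10⁷.
567 ppm / 2.89 × 10⁷ = 1.96 × 10⁻⁵ ppm = 0.0196 ppb.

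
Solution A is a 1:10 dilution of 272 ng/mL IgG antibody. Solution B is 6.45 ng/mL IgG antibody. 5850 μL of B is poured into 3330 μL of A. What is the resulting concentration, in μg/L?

C_A = 272 ng/mL / 10 = 27.2 ng/mL.
C_mix = (C_A·V_A + C_B·V_B)/(V_A + V_B) = (27.2×3330 + 6.45×5850) / 9180 = 14.0 ng/mL = 14.0 μg/L.

14.0 μg/L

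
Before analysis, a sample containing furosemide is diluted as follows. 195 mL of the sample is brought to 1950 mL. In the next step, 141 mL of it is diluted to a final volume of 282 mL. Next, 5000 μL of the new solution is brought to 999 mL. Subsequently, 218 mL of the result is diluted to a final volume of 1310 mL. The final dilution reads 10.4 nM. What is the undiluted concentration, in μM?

250 μM

Overall dilution factor = 10 × 2 × 199.8 × 6.009 = 2.40 × 10⁴.
Original = 10.4 nM × 2.40 × 10⁴ = 2.50 × 10⁵ nM = 250 μM.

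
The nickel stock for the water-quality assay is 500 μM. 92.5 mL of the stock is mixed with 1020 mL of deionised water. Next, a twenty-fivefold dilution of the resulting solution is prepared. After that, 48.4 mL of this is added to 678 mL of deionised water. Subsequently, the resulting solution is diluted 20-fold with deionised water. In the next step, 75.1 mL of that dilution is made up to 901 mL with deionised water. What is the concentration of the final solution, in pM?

462 pM

Overall dilution factor = 12.03 × 25 × 15.01 × 20 × 12.00 = 1.08 × 10⁶.
500 μM / 1.08 × 10⁶ = 4.62 × 10⁻⁴ μM = 462 pM.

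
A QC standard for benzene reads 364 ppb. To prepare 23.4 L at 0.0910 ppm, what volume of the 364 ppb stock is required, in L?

0.0910 ppm = 91.0 ppb.
V₁ = C₂V₂/C₁ = 91.0 × 23.4 / 364 = 5.85 L.

5.85 L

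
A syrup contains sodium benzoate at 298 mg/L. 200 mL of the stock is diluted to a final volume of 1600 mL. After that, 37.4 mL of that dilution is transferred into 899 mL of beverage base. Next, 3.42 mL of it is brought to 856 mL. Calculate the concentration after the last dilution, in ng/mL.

5.94 ng/mL

Overall dilution factor = 8 × 25.04 × 250.3 = 5.01 × 10⁴.
298 mg/L / 5.01 × 10⁴ = 5.94 × 10⁻³ mg/L = 5.94 ng/mL.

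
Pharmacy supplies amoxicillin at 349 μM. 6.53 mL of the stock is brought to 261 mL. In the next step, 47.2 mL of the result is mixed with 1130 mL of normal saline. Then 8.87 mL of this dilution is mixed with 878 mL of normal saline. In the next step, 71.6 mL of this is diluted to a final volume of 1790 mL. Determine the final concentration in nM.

Overall dilution factor = 39.97 × 24.94 × 99.99 × 25 = 2.49 × 10⁶.
349 μM / 2.49 × 10⁶ = 1.40 × 10⁻⁴ μM = 0.140 nM.

0.140 nM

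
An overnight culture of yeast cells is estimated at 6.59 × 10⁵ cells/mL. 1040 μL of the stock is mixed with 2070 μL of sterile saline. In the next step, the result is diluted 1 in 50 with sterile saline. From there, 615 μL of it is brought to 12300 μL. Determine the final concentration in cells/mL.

Overall dilution factor = 2.990 × 50 × 20 = 2990.
6.59 × 10⁵ cells/mL / 2990 = 220 cells/mL.

220 cells/mL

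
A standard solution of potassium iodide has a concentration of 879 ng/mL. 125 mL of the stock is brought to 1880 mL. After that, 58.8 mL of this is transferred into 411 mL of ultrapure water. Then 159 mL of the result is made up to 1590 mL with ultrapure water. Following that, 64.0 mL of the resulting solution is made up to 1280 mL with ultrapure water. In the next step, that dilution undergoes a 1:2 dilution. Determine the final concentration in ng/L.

18.3 ng/L

Overall dilution factor = 15.04 × 7.990 × 10 × 20 × 2 = 4.81 × 10⁴.
879 ng/mL / 4.81 × 10⁴ = 0.0183 ng/mL = 18.3 ng/L.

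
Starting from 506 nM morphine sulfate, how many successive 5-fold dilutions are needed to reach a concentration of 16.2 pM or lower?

7

Need 5ⁿ ≥ 3.12 × 10⁴, so n ≥ log(3.12 × 10⁴)/log(5) = 6.43.
Minimum whole steps: n = 7.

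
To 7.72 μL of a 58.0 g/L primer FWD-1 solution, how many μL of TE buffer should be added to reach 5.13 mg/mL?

79.6 μL

5.13 mg/mL = 5.13 g/L.
V₂ = C₁V₁/C₂ = 58.0 × 7.72 / 5.13 = 87.3 μL.
Diluent to add = V₂ − V₁ = 87.3 − 7.72 = 79.6 μL.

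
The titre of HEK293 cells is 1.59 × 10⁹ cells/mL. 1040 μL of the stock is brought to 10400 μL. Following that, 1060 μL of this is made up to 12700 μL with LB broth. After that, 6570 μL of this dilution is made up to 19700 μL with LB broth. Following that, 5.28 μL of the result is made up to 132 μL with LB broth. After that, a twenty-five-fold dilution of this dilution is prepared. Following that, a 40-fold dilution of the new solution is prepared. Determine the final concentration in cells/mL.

177 cells/mL

Overall dilution factor = 10 × 11.98 × 2.998 × 25 × 25 × 40 = 8.98 × 10⁶.
1.59 × 10⁹ cells/mL / 8.98 × 10⁶ = 177 cells/mL.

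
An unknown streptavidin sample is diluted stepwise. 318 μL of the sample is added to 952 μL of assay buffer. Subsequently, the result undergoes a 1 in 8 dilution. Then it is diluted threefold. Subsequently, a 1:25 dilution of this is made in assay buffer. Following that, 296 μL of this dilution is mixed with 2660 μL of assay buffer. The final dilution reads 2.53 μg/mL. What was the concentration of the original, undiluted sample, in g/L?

Overall dilution factor = 3.994 × 8 × 3 × 25 × 9.986 = 2.39 × 10⁴.
Original = 2.53 μg/mL × 2.39 × 10⁴ = 6.05 × 10⁴ μg/mL = 60.5 g/L.

60.5 g/L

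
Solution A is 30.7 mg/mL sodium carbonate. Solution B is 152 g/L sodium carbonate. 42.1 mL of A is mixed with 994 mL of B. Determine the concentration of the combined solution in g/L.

C_B = 152 g/L = 152 mg/mL.
C_mix = (C_A·V_A + C_B·V_B)/(V_A + V_B) = (30.7×42.1 + 152×994) / 1036 = 147 mg/mL = 147 g/L.

147 g/L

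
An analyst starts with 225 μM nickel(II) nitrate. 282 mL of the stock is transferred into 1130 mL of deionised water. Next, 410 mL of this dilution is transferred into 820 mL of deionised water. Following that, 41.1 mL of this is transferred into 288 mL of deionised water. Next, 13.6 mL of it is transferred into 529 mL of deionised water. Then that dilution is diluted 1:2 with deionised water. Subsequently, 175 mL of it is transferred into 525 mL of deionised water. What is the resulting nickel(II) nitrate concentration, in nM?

5.86 nM

Overall dilution factor = 5.007 × 3 × 8.007 × 39.90 × 2 × 4 = 3.84 × 10⁴.
225 μM / 3.84 × 10⁴ = 5.86 × 10⁻³ μM = 5.86 nM.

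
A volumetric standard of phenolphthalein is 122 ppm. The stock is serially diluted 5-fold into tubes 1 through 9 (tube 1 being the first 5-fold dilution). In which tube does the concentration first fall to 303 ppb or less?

Tube n has concentration 122 ppm / 5ⁿ.
Need 5ⁿ ≥ 122 ppm / 303 ppb = 403, so n ≥ 3.73.
First such tube: n = 4.

tube 4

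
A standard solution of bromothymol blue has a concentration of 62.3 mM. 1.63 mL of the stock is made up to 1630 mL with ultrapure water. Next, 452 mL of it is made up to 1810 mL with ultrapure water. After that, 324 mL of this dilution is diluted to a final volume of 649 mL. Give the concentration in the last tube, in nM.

7770 nM

Overall dilution factor = 1000 × 4.004 × 2.003 = 8021.
62.3 mM / 8021 = 7.77 × 10⁻³ mM = 7770 nM.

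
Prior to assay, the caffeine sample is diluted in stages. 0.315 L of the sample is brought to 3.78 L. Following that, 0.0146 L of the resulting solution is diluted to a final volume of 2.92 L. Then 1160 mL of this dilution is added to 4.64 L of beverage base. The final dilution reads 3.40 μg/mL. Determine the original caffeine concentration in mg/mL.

40.8 mg/mL

Overall dilution factor = 12 × 200 × 5 = 1.20 × 10⁴.
Original = 3.40 μg/mL × 1.20 × 10⁴ = 4.08 × 10⁴ μg/mL = 40.8 mg/mL.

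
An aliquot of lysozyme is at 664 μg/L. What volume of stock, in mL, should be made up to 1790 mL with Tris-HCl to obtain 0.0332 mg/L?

89.5 mL

0.0332 mg/L = 33.2 μg/L.
V₁ = C₂V₂/C₁ = 33.2 × 1790 / 664 = 89.5 mL.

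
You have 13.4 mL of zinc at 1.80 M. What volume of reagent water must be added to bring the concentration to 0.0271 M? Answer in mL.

877 mL

V₂ = C₁V₁/C₂ = 1.80 × 13.4 / 0.0271 = 890 mL.
Diluent to add = V₂ − V₁ = 890 − 13.4 = 877 mL.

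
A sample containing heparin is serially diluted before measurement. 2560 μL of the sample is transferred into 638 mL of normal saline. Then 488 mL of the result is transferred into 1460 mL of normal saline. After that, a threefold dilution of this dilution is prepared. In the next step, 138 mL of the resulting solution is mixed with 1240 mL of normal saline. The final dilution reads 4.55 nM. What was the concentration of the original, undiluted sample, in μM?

136 μM

Overall dilution factor = 250.2 × 3.992 × 3 × 9.986 = 2.99 × 10⁴.
Original = 4.55 nM × 2.99 × 10⁴ = 1.36 × 10⁵ nM = 136 μM.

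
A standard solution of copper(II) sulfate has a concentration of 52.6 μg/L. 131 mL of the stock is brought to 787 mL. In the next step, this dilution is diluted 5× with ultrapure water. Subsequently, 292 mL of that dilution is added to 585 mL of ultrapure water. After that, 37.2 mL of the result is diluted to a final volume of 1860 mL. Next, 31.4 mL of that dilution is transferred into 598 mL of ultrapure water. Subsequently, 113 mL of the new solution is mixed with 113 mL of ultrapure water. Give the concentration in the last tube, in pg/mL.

0.291 pg/mL

Overall dilution factor = 6.008 × 5 × 3.003 × 50 × 20.04 × 2 = 1.81 × 10⁵.
52.6 μg/L / 1.81 × 10⁵ = 2.91 × 10⁻⁴ μg/L = 0.291 pg/mL.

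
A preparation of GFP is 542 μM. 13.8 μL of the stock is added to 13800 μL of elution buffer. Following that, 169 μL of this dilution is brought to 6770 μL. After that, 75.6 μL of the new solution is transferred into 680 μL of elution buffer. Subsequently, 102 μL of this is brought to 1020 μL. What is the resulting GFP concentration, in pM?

135 pM

Overall dilution factor = 1001 × 40.06 × 9.995 × 10 = 4.01 × 10⁶.
542 μM / 4.01 × 10⁶ = 1.35 × 10⁻⁴ μM = 135 pM.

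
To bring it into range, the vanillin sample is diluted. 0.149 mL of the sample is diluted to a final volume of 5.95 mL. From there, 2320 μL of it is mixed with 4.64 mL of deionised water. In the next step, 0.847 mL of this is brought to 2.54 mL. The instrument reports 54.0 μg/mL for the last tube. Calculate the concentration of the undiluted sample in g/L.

Overall dilution factor = 39.93 × 3 × 2.999 = 359.
Original = 54.0 μg/mL × 359 = 1.94 × 10⁴ μg/mL = 19.4 g/L.

19.4 g/L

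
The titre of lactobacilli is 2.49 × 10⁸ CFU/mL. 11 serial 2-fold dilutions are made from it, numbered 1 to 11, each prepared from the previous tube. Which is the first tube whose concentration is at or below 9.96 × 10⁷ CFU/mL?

Tube n has concentration 2.49 × 10⁸ CFU/mL / 2ⁿ.
Need 2ⁿ ≥ 2.49 × 10⁸ CFU/mL / 9.96 × 10⁷ CFU/mL = 2.50, so n ≥ 1.32.
First such tube: n = 2.

tube 2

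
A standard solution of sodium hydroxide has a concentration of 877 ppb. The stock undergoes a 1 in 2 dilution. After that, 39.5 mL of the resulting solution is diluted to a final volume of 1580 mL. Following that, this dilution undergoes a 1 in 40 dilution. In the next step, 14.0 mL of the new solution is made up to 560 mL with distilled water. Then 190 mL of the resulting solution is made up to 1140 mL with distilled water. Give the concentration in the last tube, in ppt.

Overall dilution factor = 2 × 40 × 40 × 40 × 6 = 7.68 × 10⁵.
877 ppb / 7.68 × 10⁵ = 1.14 × 10⁻³ ppb = 1.14 ppt.

1.14 ppt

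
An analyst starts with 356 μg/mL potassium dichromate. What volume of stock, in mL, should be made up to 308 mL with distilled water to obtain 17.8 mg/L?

17.8 mg/L = 17.8 μg/mL.
V₁ = C₂V₂/C₁ = 17.8 × 308 / 356 = 15.4 mL.

15.4 mL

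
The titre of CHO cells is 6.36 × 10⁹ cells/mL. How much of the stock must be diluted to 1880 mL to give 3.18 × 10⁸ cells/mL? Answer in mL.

V₁ = C₂V₂/C₁ = 3.18 × 10⁸ × 1880 / 6.36 × 10⁹ = 94.0 mL.

94.0 mL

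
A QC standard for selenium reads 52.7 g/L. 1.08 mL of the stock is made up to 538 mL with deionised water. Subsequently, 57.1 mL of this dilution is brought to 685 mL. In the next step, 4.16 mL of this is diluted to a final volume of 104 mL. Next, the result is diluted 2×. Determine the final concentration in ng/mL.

Overall dilution factor = 498.1 × 12.00 × 25 × 2 = 2.99 × 10⁵.
52.7 g/L / 2.99 × 10⁵ = 1.76 × 10⁻⁴ g/L = 176 ng/mL.

176 ng/mL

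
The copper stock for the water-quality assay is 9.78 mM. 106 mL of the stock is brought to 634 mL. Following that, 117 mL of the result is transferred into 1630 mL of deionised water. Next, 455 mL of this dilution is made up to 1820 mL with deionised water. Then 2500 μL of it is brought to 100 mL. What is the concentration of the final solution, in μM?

Overall dilution factor = 5.981 × 14.93 × 4 × 40 = 1.43 × 10⁴.
9.78 mM / 1.43 × 10⁴ = 6.84 × 10⁻⁴ mM = 0.684 μM.

0.684 μM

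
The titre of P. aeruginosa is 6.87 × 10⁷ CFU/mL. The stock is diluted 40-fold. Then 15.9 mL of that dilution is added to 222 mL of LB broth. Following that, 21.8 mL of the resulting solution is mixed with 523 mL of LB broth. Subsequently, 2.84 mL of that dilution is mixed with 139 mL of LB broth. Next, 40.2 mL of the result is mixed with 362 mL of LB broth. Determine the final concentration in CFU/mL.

9.19 CFU/mL

Overall dilution factor = 40 × 14.96 × 24.99 × 49.94 × 10.00 = 7.47 × 10⁶.
6.87 × 10⁷ CFU/mL / 7.47 × 10⁶ = 9.19 CFU/mL.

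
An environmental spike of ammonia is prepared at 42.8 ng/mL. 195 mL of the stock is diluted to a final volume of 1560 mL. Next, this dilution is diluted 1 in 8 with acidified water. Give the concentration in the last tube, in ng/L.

669 ng/L

Overall dilution factor = 8 × 8 = 64.0.
42.8 ng/mL / 64.0 = 0.669 ng/mL = 669 ng/L.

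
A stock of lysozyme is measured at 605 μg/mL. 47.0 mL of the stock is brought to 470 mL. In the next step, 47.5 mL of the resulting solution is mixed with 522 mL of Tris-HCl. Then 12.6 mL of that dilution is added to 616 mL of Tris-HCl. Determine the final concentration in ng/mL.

Overall dilution factor = 10 × 11.99 × 49.89 = 5981.
605 μg/mL / 5981 = 0.101 μg/mL = 101 ng/mL.

101 ng/mL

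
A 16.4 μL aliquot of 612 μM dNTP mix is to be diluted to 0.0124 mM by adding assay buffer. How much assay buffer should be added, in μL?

0.0124 mM = 12.4 μM.
V₂ = C₁V₁/C₂ = 612 × 16.4 / 12.4 = 809 μL.
Diluent to add = V₂ − V₁ = 809 − 16.4 = 793 μL.

793 μL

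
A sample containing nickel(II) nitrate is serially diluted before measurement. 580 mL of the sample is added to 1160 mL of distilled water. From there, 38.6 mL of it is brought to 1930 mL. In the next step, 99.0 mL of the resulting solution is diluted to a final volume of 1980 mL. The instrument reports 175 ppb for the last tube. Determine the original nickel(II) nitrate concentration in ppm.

Overall dilution factor = 3 × 50 × 20 = 3000.
Original = 175 ppb × 3000 = 5.25 × 10⁵ ppb = 525 ppm.

525 ppm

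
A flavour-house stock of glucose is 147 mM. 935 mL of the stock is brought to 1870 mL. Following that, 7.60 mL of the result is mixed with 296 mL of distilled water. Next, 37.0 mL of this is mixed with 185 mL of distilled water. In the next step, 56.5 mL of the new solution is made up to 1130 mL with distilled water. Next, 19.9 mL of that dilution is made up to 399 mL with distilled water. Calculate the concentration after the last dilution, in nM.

765 nM

Overall dilution factor = 2 × 39.95 × 6 × 20 × 20.05 = 1.92 × 10⁵.
147 mM / 1.92 × 10⁵ = 7.65 × 10⁻⁴ mM = 765 nM.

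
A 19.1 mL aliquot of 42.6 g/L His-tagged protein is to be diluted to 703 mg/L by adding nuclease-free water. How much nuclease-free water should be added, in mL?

703 mg/L = 0.703 g/L.
V₂ = C₁V₁/C₂ = 42.6 × 19.1 / 0.703 = 1157 mL.
Diluent to add = V₂ − V₁ = 1157 − 19.1 = 1140 mL.

1140 mL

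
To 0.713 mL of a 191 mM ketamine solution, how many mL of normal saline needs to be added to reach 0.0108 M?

11.9 mL

0.0108 M = 10.8 mM.
V₂ = C₁V₁/C₂ = 191 × 0.713 / 10.8 = 12.6 mL.
Diluent to add = V₂ − V₁ = 12.6 − 0.713 = 11.9 mL.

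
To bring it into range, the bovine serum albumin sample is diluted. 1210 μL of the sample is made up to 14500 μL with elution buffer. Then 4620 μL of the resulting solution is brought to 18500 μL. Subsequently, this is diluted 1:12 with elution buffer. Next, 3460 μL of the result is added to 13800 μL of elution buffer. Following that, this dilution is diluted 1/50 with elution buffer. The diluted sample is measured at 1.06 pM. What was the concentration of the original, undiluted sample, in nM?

Overall dilution factor = 11.98 × 4.004 × 12 × 4.988 × 50 = 1.44 × 10⁵.
Original = 1.06 pM × 1.44 × 10⁵ = 1.52 × 10⁵ pM = 152 nM.

152 nM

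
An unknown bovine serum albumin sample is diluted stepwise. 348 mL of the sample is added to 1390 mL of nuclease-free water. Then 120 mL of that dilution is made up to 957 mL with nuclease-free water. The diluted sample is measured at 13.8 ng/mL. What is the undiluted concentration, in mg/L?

0.550 mg/L

Overall dilution factor = 4.994 × 7.975 = 39.8.
Original = 13.8 ng/mL × 39.8 = 550 ng/mL = 0.550 mg/L.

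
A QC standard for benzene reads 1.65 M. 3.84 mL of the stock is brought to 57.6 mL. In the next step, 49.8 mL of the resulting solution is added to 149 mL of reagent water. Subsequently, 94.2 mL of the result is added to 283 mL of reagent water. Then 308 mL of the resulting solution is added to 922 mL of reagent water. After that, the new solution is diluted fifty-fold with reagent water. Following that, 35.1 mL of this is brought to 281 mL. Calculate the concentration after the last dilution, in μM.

4.30 μM

Overall dilution factor = 15 × 3.992 × 4.004 × 3.994 × 50 × 8.006 = 3.83 × 10⁵.
1.65 M / 3.83 × 10⁵ = 4.30 × 10⁻⁶ M = 4.30 μM.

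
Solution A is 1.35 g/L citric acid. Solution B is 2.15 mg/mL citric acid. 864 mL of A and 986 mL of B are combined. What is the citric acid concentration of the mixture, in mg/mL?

1.78 mg/mL

C_B = 2.15 mg/mL = 2.15 g/L.
C_mix = (C_A·V_A + C_B·V_B)/(V_A + V_B) = (1.35×864 + 2.15×986) / 1850 = 1.78 g/L = 1.78 mg/mL.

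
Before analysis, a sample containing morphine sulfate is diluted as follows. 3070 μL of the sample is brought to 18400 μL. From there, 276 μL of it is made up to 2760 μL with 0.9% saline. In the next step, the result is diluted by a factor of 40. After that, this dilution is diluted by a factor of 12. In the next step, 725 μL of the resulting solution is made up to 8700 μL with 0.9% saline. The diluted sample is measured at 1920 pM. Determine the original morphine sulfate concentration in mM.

0.663 mM

Overall dilution factor = 5.993 × 10 × 40 × 12 × 12 = 3.45 × 10⁵.
Original = 1920 pM × 3.45 × 10⁵ = 6.63 × 10⁸ pM = 0.663 mM.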